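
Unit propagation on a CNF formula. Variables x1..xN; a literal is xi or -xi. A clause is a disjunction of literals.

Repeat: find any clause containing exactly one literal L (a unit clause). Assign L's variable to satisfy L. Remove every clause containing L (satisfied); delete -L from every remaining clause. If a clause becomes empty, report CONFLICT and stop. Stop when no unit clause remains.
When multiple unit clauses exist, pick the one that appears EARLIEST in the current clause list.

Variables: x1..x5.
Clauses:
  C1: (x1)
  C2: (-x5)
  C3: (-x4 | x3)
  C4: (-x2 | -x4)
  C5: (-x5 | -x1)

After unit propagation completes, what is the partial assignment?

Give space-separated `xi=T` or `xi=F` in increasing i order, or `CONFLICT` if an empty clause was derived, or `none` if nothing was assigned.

Answer: x1=T x5=F

Derivation:
unit clause [1] forces x1=T; simplify:
  drop -1 from [-5, -1] -> [-5]
  satisfied 1 clause(s); 4 remain; assigned so far: [1]
unit clause [-5] forces x5=F; simplify:
  satisfied 2 clause(s); 2 remain; assigned so far: [1, 5]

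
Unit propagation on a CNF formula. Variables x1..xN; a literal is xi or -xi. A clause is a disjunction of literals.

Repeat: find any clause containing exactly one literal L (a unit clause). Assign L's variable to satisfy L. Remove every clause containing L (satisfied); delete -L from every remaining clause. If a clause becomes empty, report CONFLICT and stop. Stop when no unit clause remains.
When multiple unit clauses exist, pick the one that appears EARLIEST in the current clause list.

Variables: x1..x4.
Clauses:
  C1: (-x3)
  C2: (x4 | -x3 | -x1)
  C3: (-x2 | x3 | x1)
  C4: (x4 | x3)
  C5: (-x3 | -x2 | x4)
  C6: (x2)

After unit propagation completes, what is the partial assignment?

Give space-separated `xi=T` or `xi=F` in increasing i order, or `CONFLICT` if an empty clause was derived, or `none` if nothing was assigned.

unit clause [-3] forces x3=F; simplify:
  drop 3 from [-2, 3, 1] -> [-2, 1]
  drop 3 from [4, 3] -> [4]
  satisfied 3 clause(s); 3 remain; assigned so far: [3]
unit clause [4] forces x4=T; simplify:
  satisfied 1 clause(s); 2 remain; assigned so far: [3, 4]
unit clause [2] forces x2=T; simplify:
  drop -2 from [-2, 1] -> [1]
  satisfied 1 clause(s); 1 remain; assigned so far: [2, 3, 4]
unit clause [1] forces x1=T; simplify:
  satisfied 1 clause(s); 0 remain; assigned so far: [1, 2, 3, 4]

Answer: x1=T x2=T x3=F x4=T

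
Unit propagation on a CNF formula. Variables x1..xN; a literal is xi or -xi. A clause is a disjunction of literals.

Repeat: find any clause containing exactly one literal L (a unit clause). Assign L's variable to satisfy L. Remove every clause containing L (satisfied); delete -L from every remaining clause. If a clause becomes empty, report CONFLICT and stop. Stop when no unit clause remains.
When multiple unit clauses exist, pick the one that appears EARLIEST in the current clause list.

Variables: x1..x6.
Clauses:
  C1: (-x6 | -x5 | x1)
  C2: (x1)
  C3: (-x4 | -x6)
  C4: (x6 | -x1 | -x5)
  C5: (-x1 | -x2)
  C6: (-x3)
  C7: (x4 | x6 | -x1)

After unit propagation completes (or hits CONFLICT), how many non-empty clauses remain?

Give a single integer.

Answer: 3

Derivation:
unit clause [1] forces x1=T; simplify:
  drop -1 from [6, -1, -5] -> [6, -5]
  drop -1 from [-1, -2] -> [-2]
  drop -1 from [4, 6, -1] -> [4, 6]
  satisfied 2 clause(s); 5 remain; assigned so far: [1]
unit clause [-2] forces x2=F; simplify:
  satisfied 1 clause(s); 4 remain; assigned so far: [1, 2]
unit clause [-3] forces x3=F; simplify:
  satisfied 1 clause(s); 3 remain; assigned so far: [1, 2, 3]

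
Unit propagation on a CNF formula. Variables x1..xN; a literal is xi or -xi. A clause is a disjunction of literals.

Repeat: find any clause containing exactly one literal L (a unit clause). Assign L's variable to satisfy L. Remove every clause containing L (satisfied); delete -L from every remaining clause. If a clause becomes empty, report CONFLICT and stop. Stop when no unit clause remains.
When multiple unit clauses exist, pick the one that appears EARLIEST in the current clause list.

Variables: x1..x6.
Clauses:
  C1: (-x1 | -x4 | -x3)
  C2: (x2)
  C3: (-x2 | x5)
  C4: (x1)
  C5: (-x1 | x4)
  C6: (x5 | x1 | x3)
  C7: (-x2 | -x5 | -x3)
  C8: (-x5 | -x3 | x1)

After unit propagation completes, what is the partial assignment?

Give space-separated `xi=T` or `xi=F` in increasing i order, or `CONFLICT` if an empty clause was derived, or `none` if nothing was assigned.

Answer: x1=T x2=T x3=F x4=T x5=T

Derivation:
unit clause [2] forces x2=T; simplify:
  drop -2 from [-2, 5] -> [5]
  drop -2 from [-2, -5, -3] -> [-5, -3]
  satisfied 1 clause(s); 7 remain; assigned so far: [2]
unit clause [5] forces x5=T; simplify:
  drop -5 from [-5, -3] -> [-3]
  drop -5 from [-5, -3, 1] -> [-3, 1]
  satisfied 2 clause(s); 5 remain; assigned so far: [2, 5]
unit clause [1] forces x1=T; simplify:
  drop -1 from [-1, -4, -3] -> [-4, -3]
  drop -1 from [-1, 4] -> [4]
  satisfied 2 clause(s); 3 remain; assigned so far: [1, 2, 5]
unit clause [4] forces x4=T; simplify:
  drop -4 from [-4, -3] -> [-3]
  satisfied 1 clause(s); 2 remain; assigned so far: [1, 2, 4, 5]
unit clause [-3] forces x3=F; simplify:
  satisfied 2 clause(s); 0 remain; assigned so far: [1, 2, 3, 4, 5]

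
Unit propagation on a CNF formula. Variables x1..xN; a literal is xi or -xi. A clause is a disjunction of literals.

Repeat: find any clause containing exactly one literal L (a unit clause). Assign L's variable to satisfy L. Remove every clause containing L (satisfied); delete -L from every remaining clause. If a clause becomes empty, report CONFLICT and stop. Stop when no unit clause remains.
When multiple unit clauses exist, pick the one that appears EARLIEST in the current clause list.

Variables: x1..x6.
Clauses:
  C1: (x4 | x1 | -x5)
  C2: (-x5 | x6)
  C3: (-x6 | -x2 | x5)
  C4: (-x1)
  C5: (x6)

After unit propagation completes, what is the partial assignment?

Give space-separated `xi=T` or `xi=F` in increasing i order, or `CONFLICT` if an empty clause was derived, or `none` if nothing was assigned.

unit clause [-1] forces x1=F; simplify:
  drop 1 from [4, 1, -5] -> [4, -5]
  satisfied 1 clause(s); 4 remain; assigned so far: [1]
unit clause [6] forces x6=T; simplify:
  drop -6 from [-6, -2, 5] -> [-2, 5]
  satisfied 2 clause(s); 2 remain; assigned so far: [1, 6]

Answer: x1=F x6=T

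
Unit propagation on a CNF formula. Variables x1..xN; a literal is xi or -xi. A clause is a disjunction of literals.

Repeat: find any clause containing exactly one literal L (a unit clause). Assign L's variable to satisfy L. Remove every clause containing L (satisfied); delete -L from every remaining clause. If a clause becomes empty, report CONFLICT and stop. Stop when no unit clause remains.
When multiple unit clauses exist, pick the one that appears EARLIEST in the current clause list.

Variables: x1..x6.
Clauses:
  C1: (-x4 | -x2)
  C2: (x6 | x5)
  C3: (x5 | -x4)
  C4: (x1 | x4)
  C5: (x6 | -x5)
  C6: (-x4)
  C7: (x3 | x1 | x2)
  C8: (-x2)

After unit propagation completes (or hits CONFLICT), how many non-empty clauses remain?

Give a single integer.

Answer: 2

Derivation:
unit clause [-4] forces x4=F; simplify:
  drop 4 from [1, 4] -> [1]
  satisfied 3 clause(s); 5 remain; assigned so far: [4]
unit clause [1] forces x1=T; simplify:
  satisfied 2 clause(s); 3 remain; assigned so far: [1, 4]
unit clause [-2] forces x2=F; simplify:
  satisfied 1 clause(s); 2 remain; assigned so far: [1, 2, 4]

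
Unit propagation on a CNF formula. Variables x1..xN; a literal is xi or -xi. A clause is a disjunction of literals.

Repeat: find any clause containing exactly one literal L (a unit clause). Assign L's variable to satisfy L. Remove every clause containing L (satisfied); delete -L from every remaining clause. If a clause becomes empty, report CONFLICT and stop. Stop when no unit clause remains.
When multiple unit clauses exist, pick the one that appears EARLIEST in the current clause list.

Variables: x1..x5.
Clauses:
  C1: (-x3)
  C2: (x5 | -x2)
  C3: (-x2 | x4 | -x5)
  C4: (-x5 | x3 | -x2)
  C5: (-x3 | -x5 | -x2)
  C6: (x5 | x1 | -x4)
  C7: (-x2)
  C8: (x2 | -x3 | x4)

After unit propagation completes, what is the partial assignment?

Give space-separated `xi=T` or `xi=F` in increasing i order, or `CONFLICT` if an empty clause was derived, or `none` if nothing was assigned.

unit clause [-3] forces x3=F; simplify:
  drop 3 from [-5, 3, -2] -> [-5, -2]
  satisfied 3 clause(s); 5 remain; assigned so far: [3]
unit clause [-2] forces x2=F; simplify:
  satisfied 4 clause(s); 1 remain; assigned so far: [2, 3]

Answer: x2=F x3=F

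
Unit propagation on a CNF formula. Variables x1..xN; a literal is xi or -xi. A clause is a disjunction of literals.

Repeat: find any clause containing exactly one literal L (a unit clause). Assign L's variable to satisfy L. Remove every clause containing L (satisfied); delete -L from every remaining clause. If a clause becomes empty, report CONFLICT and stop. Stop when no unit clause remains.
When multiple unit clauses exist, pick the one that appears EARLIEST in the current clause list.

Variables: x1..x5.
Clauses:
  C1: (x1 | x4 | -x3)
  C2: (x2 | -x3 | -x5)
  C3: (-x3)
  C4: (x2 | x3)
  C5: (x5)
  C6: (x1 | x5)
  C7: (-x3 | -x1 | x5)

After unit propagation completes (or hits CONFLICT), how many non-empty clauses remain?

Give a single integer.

Answer: 0

Derivation:
unit clause [-3] forces x3=F; simplify:
  drop 3 from [2, 3] -> [2]
  satisfied 4 clause(s); 3 remain; assigned so far: [3]
unit clause [2] forces x2=T; simplify:
  satisfied 1 clause(s); 2 remain; assigned so far: [2, 3]
unit clause [5] forces x5=T; simplify:
  satisfied 2 clause(s); 0 remain; assigned so far: [2, 3, 5]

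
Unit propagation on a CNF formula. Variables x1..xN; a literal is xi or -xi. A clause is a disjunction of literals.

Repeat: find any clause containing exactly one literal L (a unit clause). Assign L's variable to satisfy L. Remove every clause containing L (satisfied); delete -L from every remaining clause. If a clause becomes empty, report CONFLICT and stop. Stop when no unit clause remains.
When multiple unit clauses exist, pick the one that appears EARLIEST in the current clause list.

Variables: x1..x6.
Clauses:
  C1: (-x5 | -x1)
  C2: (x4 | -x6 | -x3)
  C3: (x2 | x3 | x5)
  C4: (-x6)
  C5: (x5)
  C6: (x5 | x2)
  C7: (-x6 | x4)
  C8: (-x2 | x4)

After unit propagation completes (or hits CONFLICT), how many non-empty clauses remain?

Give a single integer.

unit clause [-6] forces x6=F; simplify:
  satisfied 3 clause(s); 5 remain; assigned so far: [6]
unit clause [5] forces x5=T; simplify:
  drop -5 from [-5, -1] -> [-1]
  satisfied 3 clause(s); 2 remain; assigned so far: [5, 6]
unit clause [-1] forces x1=F; simplify:
  satisfied 1 clause(s); 1 remain; assigned so far: [1, 5, 6]

Answer: 1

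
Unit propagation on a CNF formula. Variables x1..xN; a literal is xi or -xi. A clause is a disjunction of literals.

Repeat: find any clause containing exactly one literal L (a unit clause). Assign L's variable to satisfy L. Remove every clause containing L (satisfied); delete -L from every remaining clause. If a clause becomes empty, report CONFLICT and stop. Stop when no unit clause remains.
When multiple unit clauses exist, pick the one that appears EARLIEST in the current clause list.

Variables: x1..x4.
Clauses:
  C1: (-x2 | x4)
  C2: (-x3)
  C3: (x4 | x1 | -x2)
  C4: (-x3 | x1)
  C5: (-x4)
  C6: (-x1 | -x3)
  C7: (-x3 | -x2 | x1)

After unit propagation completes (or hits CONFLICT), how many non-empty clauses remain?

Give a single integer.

Answer: 0

Derivation:
unit clause [-3] forces x3=F; simplify:
  satisfied 4 clause(s); 3 remain; assigned so far: [3]
unit clause [-4] forces x4=F; simplify:
  drop 4 from [-2, 4] -> [-2]
  drop 4 from [4, 1, -2] -> [1, -2]
  satisfied 1 clause(s); 2 remain; assigned so far: [3, 4]
unit clause [-2] forces x2=F; simplify:
  satisfied 2 clause(s); 0 remain; assigned so far: [2, 3, 4]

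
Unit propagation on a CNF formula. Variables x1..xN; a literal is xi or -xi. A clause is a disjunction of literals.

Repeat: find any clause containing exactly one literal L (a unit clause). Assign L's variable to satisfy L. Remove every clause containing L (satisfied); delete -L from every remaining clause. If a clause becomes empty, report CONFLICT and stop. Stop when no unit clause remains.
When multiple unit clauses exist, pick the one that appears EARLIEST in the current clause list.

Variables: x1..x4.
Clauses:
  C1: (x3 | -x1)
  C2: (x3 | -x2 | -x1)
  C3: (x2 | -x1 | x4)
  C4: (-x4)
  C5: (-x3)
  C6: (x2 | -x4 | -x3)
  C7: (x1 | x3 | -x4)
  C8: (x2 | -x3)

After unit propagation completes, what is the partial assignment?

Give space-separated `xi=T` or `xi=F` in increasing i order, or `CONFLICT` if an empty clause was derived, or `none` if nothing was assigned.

unit clause [-4] forces x4=F; simplify:
  drop 4 from [2, -1, 4] -> [2, -1]
  satisfied 3 clause(s); 5 remain; assigned so far: [4]
unit clause [-3] forces x3=F; simplify:
  drop 3 from [3, -1] -> [-1]
  drop 3 from [3, -2, -1] -> [-2, -1]
  satisfied 2 clause(s); 3 remain; assigned so far: [3, 4]
unit clause [-1] forces x1=F; simplify:
  satisfied 3 clause(s); 0 remain; assigned so far: [1, 3, 4]

Answer: x1=F x3=F x4=F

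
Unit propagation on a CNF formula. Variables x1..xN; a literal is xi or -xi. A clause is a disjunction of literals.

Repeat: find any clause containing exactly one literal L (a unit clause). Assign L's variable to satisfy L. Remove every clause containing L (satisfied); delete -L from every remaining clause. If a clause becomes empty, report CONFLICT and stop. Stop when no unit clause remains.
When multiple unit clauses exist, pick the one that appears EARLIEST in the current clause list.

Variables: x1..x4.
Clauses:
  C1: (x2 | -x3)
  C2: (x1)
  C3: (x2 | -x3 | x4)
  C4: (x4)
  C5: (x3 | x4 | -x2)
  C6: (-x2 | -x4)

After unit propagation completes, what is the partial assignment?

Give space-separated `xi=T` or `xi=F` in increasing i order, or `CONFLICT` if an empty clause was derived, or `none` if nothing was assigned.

Answer: x1=T x2=F x3=F x4=T

Derivation:
unit clause [1] forces x1=T; simplify:
  satisfied 1 clause(s); 5 remain; assigned so far: [1]
unit clause [4] forces x4=T; simplify:
  drop -4 from [-2, -4] -> [-2]
  satisfied 3 clause(s); 2 remain; assigned so far: [1, 4]
unit clause [-2] forces x2=F; simplify:
  drop 2 from [2, -3] -> [-3]
  satisfied 1 clause(s); 1 remain; assigned so far: [1, 2, 4]
unit clause [-3] forces x3=F; simplify:
  satisfied 1 clause(s); 0 remain; assigned so far: [1, 2, 3, 4]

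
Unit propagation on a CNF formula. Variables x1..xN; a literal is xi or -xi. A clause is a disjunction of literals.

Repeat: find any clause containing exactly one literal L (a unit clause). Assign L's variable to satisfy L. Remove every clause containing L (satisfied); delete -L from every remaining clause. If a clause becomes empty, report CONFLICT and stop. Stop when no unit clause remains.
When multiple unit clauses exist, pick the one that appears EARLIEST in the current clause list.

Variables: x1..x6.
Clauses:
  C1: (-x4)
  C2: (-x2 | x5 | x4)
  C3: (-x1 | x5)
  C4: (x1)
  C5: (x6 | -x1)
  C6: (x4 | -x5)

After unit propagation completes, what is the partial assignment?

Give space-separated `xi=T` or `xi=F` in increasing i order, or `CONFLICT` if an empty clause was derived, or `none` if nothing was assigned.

unit clause [-4] forces x4=F; simplify:
  drop 4 from [-2, 5, 4] -> [-2, 5]
  drop 4 from [4, -5] -> [-5]
  satisfied 1 clause(s); 5 remain; assigned so far: [4]
unit clause [1] forces x1=T; simplify:
  drop -1 from [-1, 5] -> [5]
  drop -1 from [6, -1] -> [6]
  satisfied 1 clause(s); 4 remain; assigned so far: [1, 4]
unit clause [5] forces x5=T; simplify:
  drop -5 from [-5] -> [] (empty!)
  satisfied 2 clause(s); 2 remain; assigned so far: [1, 4, 5]
CONFLICT (empty clause)

Answer: CONFLICT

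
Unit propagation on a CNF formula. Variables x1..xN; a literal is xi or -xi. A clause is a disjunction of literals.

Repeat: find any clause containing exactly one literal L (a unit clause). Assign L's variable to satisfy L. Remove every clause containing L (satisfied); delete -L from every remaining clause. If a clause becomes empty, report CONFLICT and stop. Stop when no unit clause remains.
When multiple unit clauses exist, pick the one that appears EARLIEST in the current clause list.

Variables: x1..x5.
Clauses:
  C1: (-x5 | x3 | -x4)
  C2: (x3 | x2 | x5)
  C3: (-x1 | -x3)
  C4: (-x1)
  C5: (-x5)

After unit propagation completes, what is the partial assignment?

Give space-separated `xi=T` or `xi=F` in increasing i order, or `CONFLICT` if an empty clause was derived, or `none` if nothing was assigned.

Answer: x1=F x5=F

Derivation:
unit clause [-1] forces x1=F; simplify:
  satisfied 2 clause(s); 3 remain; assigned so far: [1]
unit clause [-5] forces x5=F; simplify:
  drop 5 from [3, 2, 5] -> [3, 2]
  satisfied 2 clause(s); 1 remain; assigned so far: [1, 5]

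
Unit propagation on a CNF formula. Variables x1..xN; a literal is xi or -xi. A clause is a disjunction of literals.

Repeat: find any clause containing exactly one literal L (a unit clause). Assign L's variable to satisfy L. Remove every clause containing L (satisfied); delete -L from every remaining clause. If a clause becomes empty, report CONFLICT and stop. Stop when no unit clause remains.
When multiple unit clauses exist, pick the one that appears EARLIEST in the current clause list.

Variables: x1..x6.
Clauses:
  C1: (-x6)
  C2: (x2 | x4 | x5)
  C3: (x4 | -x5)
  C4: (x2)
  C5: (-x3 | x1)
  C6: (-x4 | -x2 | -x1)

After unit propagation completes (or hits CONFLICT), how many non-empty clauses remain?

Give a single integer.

unit clause [-6] forces x6=F; simplify:
  satisfied 1 clause(s); 5 remain; assigned so far: [6]
unit clause [2] forces x2=T; simplify:
  drop -2 from [-4, -2, -1] -> [-4, -1]
  satisfied 2 clause(s); 3 remain; assigned so far: [2, 6]

Answer: 3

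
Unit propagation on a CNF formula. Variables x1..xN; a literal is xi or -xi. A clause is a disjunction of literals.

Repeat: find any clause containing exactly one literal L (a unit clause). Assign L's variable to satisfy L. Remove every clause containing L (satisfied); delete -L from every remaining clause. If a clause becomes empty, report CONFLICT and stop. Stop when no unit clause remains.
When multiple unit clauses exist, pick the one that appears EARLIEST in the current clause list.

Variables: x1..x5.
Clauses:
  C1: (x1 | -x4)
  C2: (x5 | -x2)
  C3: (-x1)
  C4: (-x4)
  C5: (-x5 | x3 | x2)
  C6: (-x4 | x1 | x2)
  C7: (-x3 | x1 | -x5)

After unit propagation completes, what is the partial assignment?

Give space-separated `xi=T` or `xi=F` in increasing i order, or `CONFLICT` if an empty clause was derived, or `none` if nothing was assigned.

Answer: x1=F x4=F

Derivation:
unit clause [-1] forces x1=F; simplify:
  drop 1 from [1, -4] -> [-4]
  drop 1 from [-4, 1, 2] -> [-4, 2]
  drop 1 from [-3, 1, -5] -> [-3, -5]
  satisfied 1 clause(s); 6 remain; assigned so far: [1]
unit clause [-4] forces x4=F; simplify:
  satisfied 3 clause(s); 3 remain; assigned so far: [1, 4]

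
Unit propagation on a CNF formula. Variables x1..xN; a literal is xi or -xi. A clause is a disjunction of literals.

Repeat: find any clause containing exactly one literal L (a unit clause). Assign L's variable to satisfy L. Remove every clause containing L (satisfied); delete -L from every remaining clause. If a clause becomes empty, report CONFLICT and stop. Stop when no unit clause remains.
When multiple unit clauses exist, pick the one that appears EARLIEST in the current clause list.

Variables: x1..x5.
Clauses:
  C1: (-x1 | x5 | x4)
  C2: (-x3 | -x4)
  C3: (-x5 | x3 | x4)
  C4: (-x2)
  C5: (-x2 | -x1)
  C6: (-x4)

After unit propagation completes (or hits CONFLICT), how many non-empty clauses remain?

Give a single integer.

unit clause [-2] forces x2=F; simplify:
  satisfied 2 clause(s); 4 remain; assigned so far: [2]
unit clause [-4] forces x4=F; simplify:
  drop 4 from [-1, 5, 4] -> [-1, 5]
  drop 4 from [-5, 3, 4] -> [-5, 3]
  satisfied 2 clause(s); 2 remain; assigned so far: [2, 4]

Answer: 2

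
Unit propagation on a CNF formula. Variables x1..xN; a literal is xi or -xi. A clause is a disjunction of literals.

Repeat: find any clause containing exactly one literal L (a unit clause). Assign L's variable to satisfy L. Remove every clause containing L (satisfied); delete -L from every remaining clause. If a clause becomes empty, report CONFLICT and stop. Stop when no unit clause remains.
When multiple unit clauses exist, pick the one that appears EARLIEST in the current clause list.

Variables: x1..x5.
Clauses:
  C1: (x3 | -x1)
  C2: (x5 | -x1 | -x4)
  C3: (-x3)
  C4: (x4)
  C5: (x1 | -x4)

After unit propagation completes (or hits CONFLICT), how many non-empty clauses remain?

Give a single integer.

Answer: 0

Derivation:
unit clause [-3] forces x3=F; simplify:
  drop 3 from [3, -1] -> [-1]
  satisfied 1 clause(s); 4 remain; assigned so far: [3]
unit clause [-1] forces x1=F; simplify:
  drop 1 from [1, -4] -> [-4]
  satisfied 2 clause(s); 2 remain; assigned so far: [1, 3]
unit clause [4] forces x4=T; simplify:
  drop -4 from [-4] -> [] (empty!)
  satisfied 1 clause(s); 1 remain; assigned so far: [1, 3, 4]
CONFLICT (empty clause)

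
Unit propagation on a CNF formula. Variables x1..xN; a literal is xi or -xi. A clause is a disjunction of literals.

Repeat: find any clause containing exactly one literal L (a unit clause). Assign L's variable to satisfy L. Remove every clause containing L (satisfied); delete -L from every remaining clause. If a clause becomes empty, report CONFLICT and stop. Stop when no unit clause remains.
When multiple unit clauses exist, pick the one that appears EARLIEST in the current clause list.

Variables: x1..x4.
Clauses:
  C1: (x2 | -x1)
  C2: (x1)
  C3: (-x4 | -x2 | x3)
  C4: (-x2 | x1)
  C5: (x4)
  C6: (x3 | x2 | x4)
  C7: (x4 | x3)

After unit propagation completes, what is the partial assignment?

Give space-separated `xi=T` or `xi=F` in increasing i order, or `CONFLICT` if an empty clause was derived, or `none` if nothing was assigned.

unit clause [1] forces x1=T; simplify:
  drop -1 from [2, -1] -> [2]
  satisfied 2 clause(s); 5 remain; assigned so far: [1]
unit clause [2] forces x2=T; simplify:
  drop -2 from [-4, -2, 3] -> [-4, 3]
  satisfied 2 clause(s); 3 remain; assigned so far: [1, 2]
unit clause [4] forces x4=T; simplify:
  drop -4 from [-4, 3] -> [3]
  satisfied 2 clause(s); 1 remain; assigned so far: [1, 2, 4]
unit clause [3] forces x3=T; simplify:
  satisfied 1 clause(s); 0 remain; assigned so far: [1, 2, 3, 4]

Answer: x1=T x2=T x3=T x4=T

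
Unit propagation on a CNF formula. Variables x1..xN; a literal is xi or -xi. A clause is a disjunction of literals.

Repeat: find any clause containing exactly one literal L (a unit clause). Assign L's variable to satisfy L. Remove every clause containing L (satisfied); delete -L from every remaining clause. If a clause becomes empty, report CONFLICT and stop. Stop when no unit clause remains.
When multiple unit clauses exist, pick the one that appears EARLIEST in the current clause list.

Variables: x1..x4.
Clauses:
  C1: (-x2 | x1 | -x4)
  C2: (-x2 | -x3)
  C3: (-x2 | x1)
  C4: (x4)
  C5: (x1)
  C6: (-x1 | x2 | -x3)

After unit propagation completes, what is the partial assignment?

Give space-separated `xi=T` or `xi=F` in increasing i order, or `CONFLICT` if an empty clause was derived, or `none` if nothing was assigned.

Answer: x1=T x4=T

Derivation:
unit clause [4] forces x4=T; simplify:
  drop -4 from [-2, 1, -4] -> [-2, 1]
  satisfied 1 clause(s); 5 remain; assigned so far: [4]
unit clause [1] forces x1=T; simplify:
  drop -1 from [-1, 2, -3] -> [2, -3]
  satisfied 3 clause(s); 2 remain; assigned so far: [1, 4]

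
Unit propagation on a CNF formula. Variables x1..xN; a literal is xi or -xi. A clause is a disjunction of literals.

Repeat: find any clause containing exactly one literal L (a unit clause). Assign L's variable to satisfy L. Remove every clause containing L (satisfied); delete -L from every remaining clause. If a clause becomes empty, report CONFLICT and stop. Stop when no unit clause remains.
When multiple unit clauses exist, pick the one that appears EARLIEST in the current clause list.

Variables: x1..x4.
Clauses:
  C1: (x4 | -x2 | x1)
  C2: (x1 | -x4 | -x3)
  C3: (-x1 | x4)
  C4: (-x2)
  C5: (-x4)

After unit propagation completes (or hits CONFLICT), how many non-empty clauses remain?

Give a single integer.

Answer: 0

Derivation:
unit clause [-2] forces x2=F; simplify:
  satisfied 2 clause(s); 3 remain; assigned so far: [2]
unit clause [-4] forces x4=F; simplify:
  drop 4 from [-1, 4] -> [-1]
  satisfied 2 clause(s); 1 remain; assigned so far: [2, 4]
unit clause [-1] forces x1=F; simplify:
  satisfied 1 clause(s); 0 remain; assigned so far: [1, 2, 4]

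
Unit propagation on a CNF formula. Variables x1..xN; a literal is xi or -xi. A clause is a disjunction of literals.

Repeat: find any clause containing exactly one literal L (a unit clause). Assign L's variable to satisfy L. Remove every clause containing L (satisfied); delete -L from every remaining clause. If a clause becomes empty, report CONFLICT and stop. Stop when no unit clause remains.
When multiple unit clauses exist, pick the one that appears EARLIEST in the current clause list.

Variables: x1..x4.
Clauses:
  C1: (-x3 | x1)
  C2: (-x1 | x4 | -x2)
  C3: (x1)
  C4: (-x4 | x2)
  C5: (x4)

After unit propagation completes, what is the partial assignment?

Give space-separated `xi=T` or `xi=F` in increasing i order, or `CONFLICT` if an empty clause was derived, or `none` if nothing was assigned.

unit clause [1] forces x1=T; simplify:
  drop -1 from [-1, 4, -2] -> [4, -2]
  satisfied 2 clause(s); 3 remain; assigned so far: [1]
unit clause [4] forces x4=T; simplify:
  drop -4 from [-4, 2] -> [2]
  satisfied 2 clause(s); 1 remain; assigned so far: [1, 4]
unit clause [2] forces x2=T; simplify:
  satisfied 1 clause(s); 0 remain; assigned so far: [1, 2, 4]

Answer: x1=T x2=T x4=T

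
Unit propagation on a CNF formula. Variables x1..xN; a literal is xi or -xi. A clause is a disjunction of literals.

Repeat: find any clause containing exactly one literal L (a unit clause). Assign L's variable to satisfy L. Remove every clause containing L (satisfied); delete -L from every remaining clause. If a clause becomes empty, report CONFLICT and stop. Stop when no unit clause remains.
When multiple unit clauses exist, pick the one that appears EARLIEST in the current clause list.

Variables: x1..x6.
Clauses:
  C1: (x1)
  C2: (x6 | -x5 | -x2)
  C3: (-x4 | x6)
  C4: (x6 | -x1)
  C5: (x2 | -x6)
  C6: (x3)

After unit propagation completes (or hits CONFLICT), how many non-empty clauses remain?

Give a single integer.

unit clause [1] forces x1=T; simplify:
  drop -1 from [6, -1] -> [6]
  satisfied 1 clause(s); 5 remain; assigned so far: [1]
unit clause [6] forces x6=T; simplify:
  drop -6 from [2, -6] -> [2]
  satisfied 3 clause(s); 2 remain; assigned so far: [1, 6]
unit clause [2] forces x2=T; simplify:
  satisfied 1 clause(s); 1 remain; assigned so far: [1, 2, 6]
unit clause [3] forces x3=T; simplify:
  satisfied 1 clause(s); 0 remain; assigned so far: [1, 2, 3, 6]

Answer: 0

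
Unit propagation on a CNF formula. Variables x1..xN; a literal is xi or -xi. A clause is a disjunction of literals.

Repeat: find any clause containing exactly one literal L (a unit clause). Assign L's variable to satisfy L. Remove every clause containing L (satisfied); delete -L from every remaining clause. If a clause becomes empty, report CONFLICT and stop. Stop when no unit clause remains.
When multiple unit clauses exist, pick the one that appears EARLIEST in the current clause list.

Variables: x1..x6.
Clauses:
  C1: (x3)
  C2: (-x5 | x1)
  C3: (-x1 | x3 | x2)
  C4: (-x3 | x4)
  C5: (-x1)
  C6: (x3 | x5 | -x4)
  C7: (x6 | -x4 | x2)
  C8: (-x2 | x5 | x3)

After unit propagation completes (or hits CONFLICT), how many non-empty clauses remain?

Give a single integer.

unit clause [3] forces x3=T; simplify:
  drop -3 from [-3, 4] -> [4]
  satisfied 4 clause(s); 4 remain; assigned so far: [3]
unit clause [4] forces x4=T; simplify:
  drop -4 from [6, -4, 2] -> [6, 2]
  satisfied 1 clause(s); 3 remain; assigned so far: [3, 4]
unit clause [-1] forces x1=F; simplify:
  drop 1 from [-5, 1] -> [-5]
  satisfied 1 clause(s); 2 remain; assigned so far: [1, 3, 4]
unit clause [-5] forces x5=F; simplify:
  satisfied 1 clause(s); 1 remain; assigned so far: [1, 3, 4, 5]

Answer: 1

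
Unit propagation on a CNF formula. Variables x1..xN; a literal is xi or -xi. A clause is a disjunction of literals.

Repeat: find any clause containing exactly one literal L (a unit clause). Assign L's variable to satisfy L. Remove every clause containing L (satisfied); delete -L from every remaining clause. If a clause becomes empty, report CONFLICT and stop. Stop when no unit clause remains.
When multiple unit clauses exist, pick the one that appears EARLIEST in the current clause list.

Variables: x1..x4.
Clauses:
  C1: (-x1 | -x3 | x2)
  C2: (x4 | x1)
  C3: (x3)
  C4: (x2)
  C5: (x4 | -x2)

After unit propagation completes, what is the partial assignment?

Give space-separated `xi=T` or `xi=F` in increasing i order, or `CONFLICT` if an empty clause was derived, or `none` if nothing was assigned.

unit clause [3] forces x3=T; simplify:
  drop -3 from [-1, -3, 2] -> [-1, 2]
  satisfied 1 clause(s); 4 remain; assigned so far: [3]
unit clause [2] forces x2=T; simplify:
  drop -2 from [4, -2] -> [4]
  satisfied 2 clause(s); 2 remain; assigned so far: [2, 3]
unit clause [4] forces x4=T; simplify:
  satisfied 2 clause(s); 0 remain; assigned so far: [2, 3, 4]

Answer: x2=T x3=T x4=T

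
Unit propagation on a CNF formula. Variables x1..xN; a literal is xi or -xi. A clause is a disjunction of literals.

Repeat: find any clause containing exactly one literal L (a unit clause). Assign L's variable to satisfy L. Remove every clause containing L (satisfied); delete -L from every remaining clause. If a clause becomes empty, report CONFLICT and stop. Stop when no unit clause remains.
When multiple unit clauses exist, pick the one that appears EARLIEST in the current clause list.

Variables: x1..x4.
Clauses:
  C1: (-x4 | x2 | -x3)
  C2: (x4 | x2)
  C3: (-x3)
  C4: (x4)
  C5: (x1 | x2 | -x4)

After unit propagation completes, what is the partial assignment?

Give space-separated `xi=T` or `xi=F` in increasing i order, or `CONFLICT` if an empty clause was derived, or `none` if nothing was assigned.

unit clause [-3] forces x3=F; simplify:
  satisfied 2 clause(s); 3 remain; assigned so far: [3]
unit clause [4] forces x4=T; simplify:
  drop -4 from [1, 2, -4] -> [1, 2]
  satisfied 2 clause(s); 1 remain; assigned so far: [3, 4]

Answer: x3=F x4=T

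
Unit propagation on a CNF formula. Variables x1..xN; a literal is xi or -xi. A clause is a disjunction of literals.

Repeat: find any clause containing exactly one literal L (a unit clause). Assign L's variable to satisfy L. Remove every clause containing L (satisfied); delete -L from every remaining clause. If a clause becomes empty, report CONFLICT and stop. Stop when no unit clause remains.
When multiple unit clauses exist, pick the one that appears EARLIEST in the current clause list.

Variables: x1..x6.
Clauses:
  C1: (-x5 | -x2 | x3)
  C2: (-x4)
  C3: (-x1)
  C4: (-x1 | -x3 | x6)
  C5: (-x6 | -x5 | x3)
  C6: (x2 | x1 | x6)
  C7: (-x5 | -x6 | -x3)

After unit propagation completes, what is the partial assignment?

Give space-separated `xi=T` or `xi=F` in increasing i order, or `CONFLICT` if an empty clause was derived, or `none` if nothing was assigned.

unit clause [-4] forces x4=F; simplify:
  satisfied 1 clause(s); 6 remain; assigned so far: [4]
unit clause [-1] forces x1=F; simplify:
  drop 1 from [2, 1, 6] -> [2, 6]
  satisfied 2 clause(s); 4 remain; assigned so far: [1, 4]

Answer: x1=F x4=F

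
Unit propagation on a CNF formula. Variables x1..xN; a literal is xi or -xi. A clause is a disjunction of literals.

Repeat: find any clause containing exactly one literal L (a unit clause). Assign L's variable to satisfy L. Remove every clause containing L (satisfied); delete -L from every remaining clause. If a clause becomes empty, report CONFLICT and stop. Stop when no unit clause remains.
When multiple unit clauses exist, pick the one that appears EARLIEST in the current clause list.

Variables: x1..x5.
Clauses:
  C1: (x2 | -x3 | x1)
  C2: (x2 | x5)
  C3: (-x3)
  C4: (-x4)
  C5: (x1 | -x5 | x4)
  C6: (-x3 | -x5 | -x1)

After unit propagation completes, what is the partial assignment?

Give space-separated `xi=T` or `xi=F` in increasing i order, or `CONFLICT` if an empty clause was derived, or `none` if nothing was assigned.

Answer: x3=F x4=F

Derivation:
unit clause [-3] forces x3=F; simplify:
  satisfied 3 clause(s); 3 remain; assigned so far: [3]
unit clause [-4] forces x4=F; simplify:
  drop 4 from [1, -5, 4] -> [1, -5]
  satisfied 1 clause(s); 2 remain; assigned so far: [3, 4]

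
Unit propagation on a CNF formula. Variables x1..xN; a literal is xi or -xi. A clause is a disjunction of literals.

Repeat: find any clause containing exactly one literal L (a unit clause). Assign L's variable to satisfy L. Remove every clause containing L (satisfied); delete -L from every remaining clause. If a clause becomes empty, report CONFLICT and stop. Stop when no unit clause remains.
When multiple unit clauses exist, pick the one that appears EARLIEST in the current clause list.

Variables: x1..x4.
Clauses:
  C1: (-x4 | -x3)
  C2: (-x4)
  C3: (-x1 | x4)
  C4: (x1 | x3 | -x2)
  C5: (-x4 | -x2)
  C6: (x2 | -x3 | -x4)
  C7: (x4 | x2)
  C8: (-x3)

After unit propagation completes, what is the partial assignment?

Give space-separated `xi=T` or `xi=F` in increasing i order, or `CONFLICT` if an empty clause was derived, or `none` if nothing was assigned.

unit clause [-4] forces x4=F; simplify:
  drop 4 from [-1, 4] -> [-1]
  drop 4 from [4, 2] -> [2]
  satisfied 4 clause(s); 4 remain; assigned so far: [4]
unit clause [-1] forces x1=F; simplify:
  drop 1 from [1, 3, -2] -> [3, -2]
  satisfied 1 clause(s); 3 remain; assigned so far: [1, 4]
unit clause [2] forces x2=T; simplify:
  drop -2 from [3, -2] -> [3]
  satisfied 1 clause(s); 2 remain; assigned so far: [1, 2, 4]
unit clause [3] forces x3=T; simplify:
  drop -3 from [-3] -> [] (empty!)
  satisfied 1 clause(s); 1 remain; assigned so far: [1, 2, 3, 4]
CONFLICT (empty clause)

Answer: CONFLICT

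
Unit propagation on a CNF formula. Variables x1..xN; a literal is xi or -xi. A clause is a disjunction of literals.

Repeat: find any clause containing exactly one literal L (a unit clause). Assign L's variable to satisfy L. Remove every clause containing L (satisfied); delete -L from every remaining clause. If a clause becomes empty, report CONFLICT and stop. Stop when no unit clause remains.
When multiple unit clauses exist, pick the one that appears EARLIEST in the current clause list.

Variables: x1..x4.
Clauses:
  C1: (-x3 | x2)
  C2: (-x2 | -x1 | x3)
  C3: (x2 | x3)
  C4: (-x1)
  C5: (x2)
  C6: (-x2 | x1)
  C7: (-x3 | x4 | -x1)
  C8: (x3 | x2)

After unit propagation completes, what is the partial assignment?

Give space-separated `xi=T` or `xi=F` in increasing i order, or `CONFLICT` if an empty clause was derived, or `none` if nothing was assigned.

Answer: CONFLICT

Derivation:
unit clause [-1] forces x1=F; simplify:
  drop 1 from [-2, 1] -> [-2]
  satisfied 3 clause(s); 5 remain; assigned so far: [1]
unit clause [2] forces x2=T; simplify:
  drop -2 from [-2] -> [] (empty!)
  satisfied 4 clause(s); 1 remain; assigned so far: [1, 2]
CONFLICT (empty clause)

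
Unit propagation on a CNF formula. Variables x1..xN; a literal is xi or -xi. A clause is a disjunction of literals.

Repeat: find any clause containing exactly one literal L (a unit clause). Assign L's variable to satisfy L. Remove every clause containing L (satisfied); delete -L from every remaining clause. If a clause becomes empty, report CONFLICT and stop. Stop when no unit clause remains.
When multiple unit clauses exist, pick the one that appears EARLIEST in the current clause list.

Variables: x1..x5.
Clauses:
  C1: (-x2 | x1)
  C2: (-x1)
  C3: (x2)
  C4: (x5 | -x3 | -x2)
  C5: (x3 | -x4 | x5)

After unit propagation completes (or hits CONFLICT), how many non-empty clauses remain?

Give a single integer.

Answer: 1

Derivation:
unit clause [-1] forces x1=F; simplify:
  drop 1 from [-2, 1] -> [-2]
  satisfied 1 clause(s); 4 remain; assigned so far: [1]
unit clause [-2] forces x2=F; simplify:
  drop 2 from [2] -> [] (empty!)
  satisfied 2 clause(s); 2 remain; assigned so far: [1, 2]
CONFLICT (empty clause)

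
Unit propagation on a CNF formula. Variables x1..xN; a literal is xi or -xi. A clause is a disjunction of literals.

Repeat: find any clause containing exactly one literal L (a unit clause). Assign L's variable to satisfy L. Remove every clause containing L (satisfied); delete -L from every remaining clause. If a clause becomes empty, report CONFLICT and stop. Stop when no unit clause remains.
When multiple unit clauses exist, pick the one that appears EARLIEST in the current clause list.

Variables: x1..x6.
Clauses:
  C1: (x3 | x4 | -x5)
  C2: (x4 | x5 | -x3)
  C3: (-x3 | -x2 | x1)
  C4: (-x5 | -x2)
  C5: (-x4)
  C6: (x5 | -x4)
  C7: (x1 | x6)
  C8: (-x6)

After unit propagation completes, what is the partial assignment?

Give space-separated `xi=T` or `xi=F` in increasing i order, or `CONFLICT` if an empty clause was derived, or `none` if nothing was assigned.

Answer: x1=T x4=F x6=F

Derivation:
unit clause [-4] forces x4=F; simplify:
  drop 4 from [3, 4, -5] -> [3, -5]
  drop 4 from [4, 5, -3] -> [5, -3]
  satisfied 2 clause(s); 6 remain; assigned so far: [4]
unit clause [-6] forces x6=F; simplify:
  drop 6 from [1, 6] -> [1]
  satisfied 1 clause(s); 5 remain; assigned so far: [4, 6]
unit clause [1] forces x1=T; simplify:
  satisfied 2 clause(s); 3 remain; assigned so far: [1, 4, 6]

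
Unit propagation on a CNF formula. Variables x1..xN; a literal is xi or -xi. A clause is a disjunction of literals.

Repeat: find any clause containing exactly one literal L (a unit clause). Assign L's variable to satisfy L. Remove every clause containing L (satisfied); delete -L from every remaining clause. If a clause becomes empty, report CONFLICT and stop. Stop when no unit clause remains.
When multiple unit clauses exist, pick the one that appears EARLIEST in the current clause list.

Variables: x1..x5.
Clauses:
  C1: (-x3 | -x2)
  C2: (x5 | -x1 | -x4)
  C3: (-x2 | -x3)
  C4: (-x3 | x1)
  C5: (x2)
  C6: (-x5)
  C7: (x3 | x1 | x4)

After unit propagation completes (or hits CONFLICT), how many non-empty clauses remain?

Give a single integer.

Answer: 2

Derivation:
unit clause [2] forces x2=T; simplify:
  drop -2 from [-3, -2] -> [-3]
  drop -2 from [-2, -3] -> [-3]
  satisfied 1 clause(s); 6 remain; assigned so far: [2]
unit clause [-3] forces x3=F; simplify:
  drop 3 from [3, 1, 4] -> [1, 4]
  satisfied 3 clause(s); 3 remain; assigned so far: [2, 3]
unit clause [-5] forces x5=F; simplify:
  drop 5 from [5, -1, -4] -> [-1, -4]
  satisfied 1 clause(s); 2 remain; assigned so far: [2, 3, 5]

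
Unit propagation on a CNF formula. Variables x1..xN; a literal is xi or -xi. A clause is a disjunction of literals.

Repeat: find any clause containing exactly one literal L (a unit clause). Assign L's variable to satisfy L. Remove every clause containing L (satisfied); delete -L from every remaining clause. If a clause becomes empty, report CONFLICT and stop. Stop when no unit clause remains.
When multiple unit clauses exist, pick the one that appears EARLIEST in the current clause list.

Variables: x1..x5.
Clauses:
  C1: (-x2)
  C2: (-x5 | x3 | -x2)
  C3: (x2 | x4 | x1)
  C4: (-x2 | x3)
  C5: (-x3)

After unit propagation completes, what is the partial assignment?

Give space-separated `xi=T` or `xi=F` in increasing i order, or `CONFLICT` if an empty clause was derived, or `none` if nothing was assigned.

Answer: x2=F x3=F

Derivation:
unit clause [-2] forces x2=F; simplify:
  drop 2 from [2, 4, 1] -> [4, 1]
  satisfied 3 clause(s); 2 remain; assigned so far: [2]
unit clause [-3] forces x3=F; simplify:
  satisfied 1 clause(s); 1 remain; assigned so far: [2, 3]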